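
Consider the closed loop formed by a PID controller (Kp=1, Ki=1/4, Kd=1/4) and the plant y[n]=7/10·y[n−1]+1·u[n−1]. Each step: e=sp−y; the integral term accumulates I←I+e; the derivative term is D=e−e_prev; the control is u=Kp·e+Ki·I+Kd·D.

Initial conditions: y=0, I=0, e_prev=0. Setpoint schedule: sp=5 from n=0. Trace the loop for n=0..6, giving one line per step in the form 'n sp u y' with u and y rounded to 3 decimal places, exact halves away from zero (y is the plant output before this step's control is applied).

0 5 7.500 0.000
1 5 -3.750 7.500
2 5 6.500 1.500
3 5 -3.200 7.550
4 5 5.873 2.085
5 5 -2.636 7.332
6 5 5.346 2.497

(exact arithmetic carried between steps; '≈' marks a value shown rounded to 6 d.p. or computed from one; I and e_prev carry over from the previous line; the table rounds u and y to 3 d.p., halves away from zero)
n=0: y=0, sp=5, e=sp−y=5; I=5, D=e−e_prev=5; u=1·5+1/4·5+1/4·5=7.5; next y=7/10·0+1·7.5=7.5
n=1: y=7.5, sp=5, e=sp−y=-2.5; I=2.5, D=e−e_prev=-7.5; u=1·(-2.5)+1/4·2.5+1/4·(-7.5)=-3.75; next y=7/10·7.5+1·(-3.75)=1.5
n=2: y=1.5, sp=5, e=sp−y=3.5; I=6, D=e−e_prev=6; u=1·3.5+1/4·6+1/4·6=6.5; next y=7/10·1.5+1·6.5=7.55
n=3: y=7.55, sp=5, e=sp−y=-2.55; I=3.45, D=e−e_prev=-6.05; u=1·(-2.55)+1/4·3.45+1/4·(-6.05)=-3.2; next y=7/10·7.55+1·(-3.2)=2.085
n=4: y=2.085, sp=5, e=sp−y=2.915; I=6.365, D=e−e_prev=5.465; u=1·2.915+1/4·6.365+1/4·5.465=5.8725; next y=7/10·2.085+1·5.8725=7.332
n=5: y=7.332, sp=5, e=sp−y=-2.332; I=4.033, D=e−e_prev=-5.247; u=1·(-2.332)+1/4·4.033+1/4·(-5.247)=-2.6355; next y=7/10·7.332+1·(-2.6355)=2.4969
n=6: y=2.4969, sp=5, e=sp−y=2.5031; I=6.5361, D=e−e_prev=4.8351; u=1·2.5031+1/4·6.5361+1/4·4.8351=5.3459; next y=7/10·2.4969+1·5.3459=7.09373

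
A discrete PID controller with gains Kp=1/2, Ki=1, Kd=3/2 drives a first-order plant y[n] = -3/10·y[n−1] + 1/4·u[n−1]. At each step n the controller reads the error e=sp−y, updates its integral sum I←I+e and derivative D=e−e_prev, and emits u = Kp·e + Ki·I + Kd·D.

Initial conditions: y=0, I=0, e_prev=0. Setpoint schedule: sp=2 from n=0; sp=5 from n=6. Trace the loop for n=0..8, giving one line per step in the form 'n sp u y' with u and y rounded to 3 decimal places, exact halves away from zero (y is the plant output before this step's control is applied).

(exact arithmetic carried between steps; '≈' marks a value shown rounded to 6 d.p. or computed from one; I and e_prev carry over from the previous line; the table rounds u and y to 3 d.p., halves away from zero)
n=0: y=0, sp=2, e=sp−y=2; I=2, D=e−e_prev=2; u=1/2·2+1·2+3/2·2=6; next y=-3/10·0+1/4·6=1.5
n=1: y=1.5, sp=2, e=sp−y=0.5; I=2.5, D=e−e_prev=-1.5; u=1/2·0.5+1·2.5+3/2·(-1.5)=0.5; next y=-3/10·1.5+1/4·0.5=-0.325
n=2: y=-0.325, sp=2, e=sp−y=2.325; I=4.825, D=e−e_prev=1.825; u=1/2·2.325+1·4.825+3/2·1.825=8.725; next y=-3/10·(-0.325)+1/4·8.725=2.27875
n=3: y=2.27875, sp=2, e=sp−y=-0.27875; I=4.54625, D=e−e_prev=-2.60375; u=1/2·(-0.27875)+1·4.54625+3/2·(-2.60375)=0.50125; next y=-3/10·2.27875+1/4·0.50125≈-0.558313
n=4: y≈-0.558313, sp=2, e=sp−y≈2.558313; I≈7.104563, D=e−e_prev≈2.837063; u=1/2·2.558313+1·7.104563+3/2·2.837063≈12.639313; next y=-3/10·(-0.558313)+1/4·12.639313≈3.327322
n=5: y≈3.327322, sp=2, e=sp−y≈-1.327322; I≈5.777241, D=e−e_prev≈-3.885634; u=1/2·(-1.327322)+1·5.777241+3/2·(-3.885634)≈-0.714872; next y=-3/10·3.327322+1/4·(-0.714872)≈-1.176915
n=6: y≈-1.176915, sp=5, e=sp−y≈6.176915; I≈11.954155, D=e−e_prev≈7.504236; u=1/2·6.176915+1·11.954155+3/2·7.504236≈26.298967; next y=-3/10·(-1.176915)+1/4·26.298967≈6.927816
n=7: y≈6.927816, sp=5, e=sp−y≈-1.927816; I≈10.026339, D=e−e_prev≈-8.104731; u=1/2·(-1.927816)+1·10.026339+3/2·(-8.104731)≈-3.094665; next y=-3/10·6.927816+1/4·(-3.094665)≈-2.852011
n=8: y≈-2.852011, sp=5, e=sp−y≈7.852011; I≈17.878350, D=e−e_prev≈9.779827; u=1/2·7.852011+1·17.878350+3/2·9.779827≈36.474096; next y=-3/10·(-2.852011)+1/4·36.474096≈9.974127

0 2 6.000 0.000
1 2 0.500 1.500
2 2 8.725 -0.325
3 2 0.501 2.279
4 2 12.639 -0.558
5 2 -0.715 3.327
6 5 26.299 -1.177
7 5 -3.095 6.928
8 5 36.474 -2.852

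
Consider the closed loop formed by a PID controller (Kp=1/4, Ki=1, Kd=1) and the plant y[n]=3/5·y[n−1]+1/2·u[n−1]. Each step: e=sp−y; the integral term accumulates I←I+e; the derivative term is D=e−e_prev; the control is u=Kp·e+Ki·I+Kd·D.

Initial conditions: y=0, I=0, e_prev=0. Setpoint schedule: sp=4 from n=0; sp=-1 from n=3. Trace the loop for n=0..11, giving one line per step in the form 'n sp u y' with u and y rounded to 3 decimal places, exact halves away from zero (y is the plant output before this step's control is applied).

0 4 9.000 0.000
1 4 -1.125 4.500
2 4 8.191 2.138
3 -1 -10.850 5.378
4 -1 8.059 -2.198
5 -1 -9.364 2.710
6 -1 4.808 -3.056
7 -1 -7.061 0.571
8 -1 3.452 -3.188
9 -1 -4.872 -0.187
10 -1 2.629 -2.548
11 -1 -3.435 -0.214

(exact arithmetic carried between steps; '≈' marks a value shown rounded to 6 d.p. or computed from one; I and e_prev carry over from the previous line; the table rounds u and y to 3 d.p., halves away from zero)
n=0: y=0, sp=4, e=sp−y=4; I=4, D=e−e_prev=4; u=1/4·4+1·4+1·4=9; next y=3/5·0+1/2·9=4.5
n=1: y=4.5, sp=4, e=sp−y=-0.5; I=3.5, D=e−e_prev=-4.5; u=1/4·(-0.5)+1·3.5+1·(-4.5)=-1.125; next y=3/5·4.5+1/2·(-1.125)=2.1375
n=2: y=2.1375, sp=4, e=sp−y=1.8625; I=5.3625, D=e−e_prev=2.3625; u=1/4·1.8625+1·5.3625+1·2.3625=8.190625; next y=3/5·2.1375+1/2·8.190625≈5.377813
n=3: y≈5.377813, sp=-1, e=sp−y≈-6.377813; I≈-1.015313, D=e−e_prev≈-8.240313; u=1/4·(-6.377813)+1·(-1.015313)+1·(-8.240313)≈-10.850078; next y=3/5·5.377813+1/2·(-10.850078)≈-2.198352
n=4: y≈-2.198352, sp=-1, e=sp−y≈1.198352; I≈0.183039, D=e−e_prev≈7.576164; u=1/4·1.198352+1·0.183039+1·7.576164≈8.058791; next y=3/5·(-2.198352)+1/2·8.058791≈2.710385
n=5: y≈2.710385, sp=-1, e=sp−y≈-3.710385; I≈-3.527346, D=e−e_prev≈-4.908736; u=1/4·(-3.710385)+1·(-3.527346)+1·(-4.908736)≈-9.363678; next y=3/5·2.710385+1/2·(-9.363678)≈-3.055608
n=6: y≈-3.055608, sp=-1, e=sp−y≈2.055608; I≈-1.471737, D=e−e_prev≈5.765993; u=1/4·2.055608+1·(-1.471737)+1·5.765993≈4.808157; next y=3/5·(-3.055608)+1/2·4.808157≈0.570714
n=7: y≈0.570714, sp=-1, e=sp−y≈-1.570714; I≈-3.042451, D=e−e_prev≈-3.626322; u=1/4·(-1.570714)+1·(-3.042451)+1·(-3.626322)≈-7.061452; next y=3/5·0.570714+1/2·(-7.061452)≈-3.188298
n=8: y≈-3.188298, sp=-1, e=sp−y≈2.188298; I≈-0.854154, D=e−e_prev≈3.759011; u=1/4·2.188298+1·(-0.854154)+1·3.759011≈3.451932; next y=3/5·(-3.188298)+1/2·3.451932≈-0.187012
n=9: y≈-0.187012, sp=-1, e=sp−y≈-0.812988; I≈-1.667141, D=e−e_prev≈-3.001285; u=1/4·(-0.812988)+1·(-1.667141)+1·(-3.001285)≈-4.871673; next y=3/5·(-0.187012)+1/2·(-4.871673)≈-2.548044
n=10: y≈-2.548044, sp=-1, e=sp−y≈1.548044; I≈-0.119097, D=e−e_prev≈2.361032; u=1/4·1.548044+1·(-0.119097)+1·2.361032≈2.628945; next y=3/5·(-2.548044)+1/2·2.628945≈-0.214354
n=11: y≈-0.214354, sp=-1, e=sp−y≈-0.785646; I≈-0.904743, D=e−e_prev≈-2.333690; u=1/4·(-0.785646)+1·(-0.904743)+1·(-2.333690)≈-3.434845; next y=3/5·(-0.214354)+1/2·(-3.434845)≈-1.846035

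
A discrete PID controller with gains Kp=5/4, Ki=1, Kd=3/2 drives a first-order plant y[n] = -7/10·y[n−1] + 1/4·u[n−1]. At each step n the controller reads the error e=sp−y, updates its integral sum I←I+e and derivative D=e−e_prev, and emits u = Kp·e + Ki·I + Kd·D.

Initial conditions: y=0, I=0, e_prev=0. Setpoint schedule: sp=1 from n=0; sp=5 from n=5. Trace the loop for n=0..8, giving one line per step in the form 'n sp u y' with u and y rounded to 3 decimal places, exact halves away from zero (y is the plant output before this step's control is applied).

0 1 3.750 0.000
1 1 -0.266 0.938
2 1 7.429 -0.723
3 1 -4.910 2.363
4 1 18.023 -2.882
5 5 -6.230 6.523
6 5 47.778 -6.123
7 5 -43.897 16.231
8 5 123.030 -22.336

(exact arithmetic carried between steps; '≈' marks a value shown rounded to 6 d.p. or computed from one; I and e_prev carry over from the previous line; the table rounds u and y to 3 d.p., halves away from zero)
n=0: y=0, sp=1, e=sp−y=1; I=1, D=e−e_prev=1; u=5/4·1+1·1+3/2·1=3.75; next y=-7/10·0+1/4·3.75=0.9375
n=1: y=0.9375, sp=1, e=sp−y=0.0625; I=1.0625, D=e−e_prev=-0.9375; u=5/4·0.0625+1·1.0625+3/2·(-0.9375)=-0.265625; next y=-7/10·0.9375+1/4·(-0.265625)≈-0.722656
n=2: y≈-0.722656, sp=1, e=sp−y≈1.722656; I≈2.785156, D=e−e_prev≈1.660156; u=5/4·1.722656+1·2.785156+3/2·1.660156≈7.428711; next y=-7/10·(-0.722656)+1/4·7.428711≈2.363037
n=3: y≈2.363037, sp=1, e=sp−y≈-1.363037; I≈1.422119, D=e−e_prev≈-3.085693; u=5/4·(-1.363037)+1·1.422119+3/2·(-3.085693)≈-4.910217; next y=-7/10·2.363037+1/4·(-4.910217)≈-2.881680
n=4: y≈-2.881680, sp=1, e=sp−y≈3.881680; I≈5.303799, D=e−e_prev≈5.244717; u=5/4·3.881680+1·5.303799+3/2·5.244717≈18.022976; next y=-7/10·(-2.881680)+1/4·18.022976≈6.522920
n=5: y≈6.522920, sp=5, e=sp−y≈-1.522920; I≈3.780879, D=e−e_prev≈-5.404600; u=5/4·(-1.522920)+1·3.780879+3/2·(-5.404600)≈-6.229672; next y=-7/10·6.522920+1/4·(-6.229672)≈-6.123462
n=6: y≈-6.123462, sp=5, e=sp−y≈11.123462; I≈14.904341, D=e−e_prev≈12.646382; u=5/4·11.123462+1·14.904341+3/2·12.646382≈47.778242; next y=-7/10·(-6.123462)+1/4·47.778242≈16.230984
n=7: y≈16.230984, sp=5, e=sp−y≈-11.230984; I≈3.673357, D=e−e_prev≈-22.354446; u=5/4·(-11.230984)+1·3.673357+3/2·(-22.354446)≈-43.897042; next y=-7/10·16.230984+1/4·(-43.897042)≈-22.335949
n=8: y≈-22.335949, sp=5, e=sp−y≈27.335949; I≈31.009307, D=e−e_prev≈38.566933; u=5/4·27.335949+1·31.009307+3/2·38.566933≈123.029643; next y=-7/10·(-22.335949)+1/4·123.029643≈46.392575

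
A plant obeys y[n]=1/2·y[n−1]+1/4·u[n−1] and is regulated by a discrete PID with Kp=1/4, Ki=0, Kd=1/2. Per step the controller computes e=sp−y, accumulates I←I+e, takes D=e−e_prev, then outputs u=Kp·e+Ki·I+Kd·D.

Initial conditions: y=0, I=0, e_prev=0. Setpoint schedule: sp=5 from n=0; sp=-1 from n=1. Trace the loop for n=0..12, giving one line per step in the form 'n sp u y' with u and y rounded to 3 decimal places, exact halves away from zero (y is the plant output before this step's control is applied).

(exact arithmetic carried between steps; '≈' marks a value shown rounded to 6 d.p. or computed from one; I and e_prev carry over from the previous line; the table rounds u and y to 3 d.p., halves away from zero)
n=0: y=0, sp=5, e=sp−y=5; I=5, D=e−e_prev=5; u=1/4·5+0·5+1/2·5=3.75; next y=1/2·0+1/4·3.75=0.9375
n=1: y=0.9375, sp=-1, e=sp−y=-1.9375; I=3.0625, D=e−e_prev=-6.9375; u=1/4·(-1.9375)+0·3.0625+1/2·(-6.9375)=-3.953125; next y=1/2·0.9375+1/4·(-3.953125)≈-0.519531
n=2: y≈-0.519531, sp=-1, e=sp−y≈-0.480469; I≈2.582031, D=e−e_prev≈1.457031; u=1/4·(-0.480469)+0·2.582031+1/2·1.457031≈0.608398; next y=1/2·(-0.519531)+1/4·0.608398≈-0.107666
n=3: y≈-0.107666, sp=-1, e=sp−y≈-0.892334; I≈1.689697, D=e−e_prev≈-0.411865; u=1/4·(-0.892334)+0·1.689697+1/2·(-0.411865)≈-0.429016; next y=1/2·(-0.107666)+1/4·(-0.429016)≈-0.161087
n=4: y≈-0.161087, sp=-1, e=sp−y≈-0.838913; I≈0.850784, D=e−e_prev≈0.053421; u=1/4·(-0.838913)+0·0.850784+1/2·0.053421≈-0.183018; next y=1/2·(-0.161087)+1/4·(-0.183018)≈-0.126298
n=5: y≈-0.126298, sp=-1, e=sp−y≈-0.873702; I≈-0.022918, D=e−e_prev≈-0.034789; u=1/4·(-0.873702)+0·(-0.022918)+1/2·(-0.034789)≈-0.235820; next y=1/2·(-0.126298)+1/4·(-0.235820)≈-0.122104
n=6: y≈-0.122104, sp=-1, e=sp−y≈-0.877896; I≈-0.900814, D=e−e_prev≈-0.004194; u=1/4·(-0.877896)+0·(-0.900814)+1/2·(-0.004194)≈-0.221571; next y=1/2·(-0.122104)+1/4·(-0.221571)≈-0.116445
n=7: y≈-0.116445, sp=-1, e=sp−y≈-0.883555; I≈-1.784369, D=e−e_prev≈-0.005659; u=1/4·(-0.883555)+0·(-1.784369)+1/2·(-0.005659)≈-0.223718; next y=1/2·(-0.116445)+1/4·(-0.223718)≈-0.114152
n=8: y≈-0.114152, sp=-1, e=sp−y≈-0.885848; I≈-2.670217, D=e−e_prev≈-0.002293; u=1/4·(-0.885848)+0·(-2.670217)+1/2·(-0.002293)≈-0.222608; next y=1/2·(-0.114152)+1/4·(-0.222608)≈-0.112728
n=9: y≈-0.112728, sp=-1, e=sp−y≈-0.887272; I≈-3.557489, D=e−e_prev≈-0.001424; u=1/4·(-0.887272)+0·(-3.557489)+1/2·(-0.001424)≈-0.222530; next y=1/2·(-0.112728)+1/4·(-0.222530)≈-0.111997
n=10: y≈-0.111997, sp=-1, e=sp−y≈-0.888003; I≈-4.445492, D=e−e_prev≈-0.000732; u=1/4·(-0.888003)+0·(-4.445492)+1/2·(-0.000732)≈-0.222367; next y=1/2·(-0.111997)+1/4·(-0.222367)≈-0.111590
n=11: y≈-0.111590, sp=-1, e=sp−y≈-0.888410; I≈-5.333903, D=e−e_prev≈-0.000407; u=1/4·(-0.888410)+0·(-5.333903)+1/2·(-0.000407)≈-0.222306; next y=1/2·(-0.111590)+1/4·(-0.222306)≈-0.111371
n=12: y≈-0.111371, sp=-1, e=sp−y≈-0.888629; I≈-6.222531, D=e−e_prev≈-0.000219; u=1/4·(-0.888629)+0·(-6.222531)+1/2·(-0.000219)≈-0.222266; next y=1/2·(-0.111371)+1/4·(-0.222266)≈-0.111252

0 5 3.750 0.000
1 -1 -3.953 0.938
2 -1 0.608 -0.520
3 -1 -0.429 -0.108
4 -1 -0.183 -0.161
5 -1 -0.236 -0.126
6 -1 -0.222 -0.122
7 -1 -0.224 -0.116
8 -1 -0.223 -0.114
9 -1 -0.223 -0.113
10 -1 -0.222 -0.112
11 -1 -0.222 -0.112
12 -1 -0.222 -0.111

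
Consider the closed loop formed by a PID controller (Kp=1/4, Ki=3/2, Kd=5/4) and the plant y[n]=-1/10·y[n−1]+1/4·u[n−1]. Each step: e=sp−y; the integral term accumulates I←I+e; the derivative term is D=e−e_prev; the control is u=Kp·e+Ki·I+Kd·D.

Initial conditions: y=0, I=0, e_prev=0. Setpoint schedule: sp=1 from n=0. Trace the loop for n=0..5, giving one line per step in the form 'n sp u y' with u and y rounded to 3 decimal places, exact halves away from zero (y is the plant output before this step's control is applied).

(exact arithmetic carried between steps; '≈' marks a value shown rounded to 6 d.p. or computed from one; I and e_prev carry over from the previous line; the table rounds u and y to 3 d.p., halves away from zero)
n=0: y=0, sp=1, e=sp−y=1; I=1, D=e−e_prev=1; u=1/4·1+3/2·1+5/4·1=3; next y=-1/10·0+1/4·3=0.75
n=1: y=0.75, sp=1, e=sp−y=0.25; I=1.25, D=e−e_prev=-0.75; u=1/4·0.25+3/2·1.25+5/4·(-0.75)=1; next y=-1/10·0.75+1/4·1=0.175
n=2: y=0.175, sp=1, e=sp−y=0.825; I=2.075, D=e−e_prev=0.575; u=1/4·0.825+3/2·2.075+5/4·0.575=4.0375; next y=-1/10·0.175+1/4·4.0375=0.991875
n=3: y=0.991875, sp=1, e=sp−y=0.008125; I=2.083125, D=e−e_prev=-0.816875; u=1/4·0.008125+3/2·2.083125+5/4·(-0.816875)=2.105625; next y=-1/10·0.991875+1/4·2.105625≈0.427219
n=4: y≈0.427219, sp=1, e=sp−y≈0.572781; I≈2.655906, D=e−e_prev≈0.564656; u=1/4·0.572781+3/2·2.655906+5/4·0.564656≈4.832875; next y=-1/10·0.427219+1/4·4.832875≈1.165497
n=5: y≈1.165497, sp=1, e=sp−y≈-0.165497; I≈2.490409, D=e−e_prev≈-0.738278; u=1/4·(-0.165497)+3/2·2.490409+5/4·(-0.738278)≈2.771392; next y=-1/10·1.165497+1/4·2.771392≈0.576298

0 1 3.000 0.000
1 1 1.000 0.750
2 1 4.038 0.175
3 1 2.106 0.992
4 1 4.833 0.427
5 1 2.771 1.165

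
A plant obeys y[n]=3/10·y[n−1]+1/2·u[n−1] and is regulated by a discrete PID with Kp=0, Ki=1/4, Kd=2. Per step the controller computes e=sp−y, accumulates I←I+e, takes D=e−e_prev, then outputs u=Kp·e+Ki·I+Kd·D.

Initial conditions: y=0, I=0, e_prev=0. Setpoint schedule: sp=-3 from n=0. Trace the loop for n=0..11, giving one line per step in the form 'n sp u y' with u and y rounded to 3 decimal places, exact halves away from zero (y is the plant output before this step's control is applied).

0 -3 -6.750 0.000
1 -3 6.094 -3.375
2 -3 -12.734 2.034
3 -3 14.356 -5.756
4 -3 -25.754 5.451
5 -3 32.107 -11.241
6 -3 -53.043 12.681
7 -3 70.528 -22.717
8 -3 -110.463 28.449
9 -3 153.084 -46.697
10 -3 -232.050 62.533
11 -3 329.573 -97.265

(exact arithmetic carried between steps; '≈' marks a value shown rounded to 6 d.p. or computed from one; I and e_prev carry over from the previous line; the table rounds u and y to 3 d.p., halves away from zero)
n=0: y=0, sp=-3, e=sp−y=-3; I=-3, D=e−e_prev=-3; u=0·(-3)+1/4·(-3)+2·(-3)=-6.75; next y=3/10·0+1/2·(-6.75)=-3.375
n=1: y=-3.375, sp=-3, e=sp−y=0.375; I=-2.625, D=e−e_prev=3.375; u=0·0.375+1/4·(-2.625)+2·3.375=6.09375; next y=3/10·(-3.375)+1/2·6.09375=2.034375
n=2: y=2.034375, sp=-3, e=sp−y=-5.034375; I=-7.659375, D=e−e_prev=-5.409375; u=0·(-5.034375)+1/4·(-7.659375)+2·(-5.409375)≈-12.733594; next y=3/10·2.034375+1/2·(-12.733594)≈-5.756484
n=3: y≈-5.756484, sp=-3, e=sp−y≈2.756484; I≈-4.902891, D=e−e_prev≈7.790859; u=0·2.756484+1/4·(-4.902891)+2·7.790859≈14.355996; next y=3/10·(-5.756484)+1/2·14.355996≈5.451053
n=4: y≈5.451053, sp=-3, e=sp−y≈-8.451053; I≈-13.353943, D=e−e_prev≈-11.207537; u=0·(-8.451053)+1/4·(-13.353943)+2·(-11.207537)≈-25.753560; next y=3/10·5.451053+1/2·(-25.753560)≈-11.241464
n=5: y≈-11.241464, sp=-3, e=sp−y≈8.241464; I≈-5.112479, D=e−e_prev≈16.692517; u=0·8.241464+1/4·(-5.112479)+2·16.692517≈32.106914; next y=3/10·(-11.241464)+1/2·32.106914≈12.681018
n=6: y≈12.681018, sp=-3, e=sp−y≈-15.681018; I≈-20.793497, D=e−e_prev≈-23.922482; u=0·(-15.681018)+1/4·(-20.793497)+2·(-23.922482)≈-53.043338; next y=3/10·12.681018+1/2·(-53.043338)≈-22.717364
n=7: y≈-22.717364, sp=-3, e=sp−y≈19.717364; I≈-1.076133, D=e−e_prev≈35.398382; u=0·19.717364+1/4·(-1.076133)+2·35.398382≈70.527730; next y=3/10·(-22.717364)+1/2·70.527730≈28.448656
n=8: y≈28.448656, sp=-3, e=sp−y≈-31.448656; I≈-32.524789, D=e−e_prev≈-51.166020; u=0·(-31.448656)+1/4·(-32.524789)+2·(-51.166020)≈-110.463236; next y=3/10·28.448656+1/2·(-110.463236)≈-46.697021
n=9: y≈-46.697021, sp=-3, e=sp−y≈43.697021; I≈11.172232, D=e−e_prev≈75.145677; u=0·43.697021+1/4·11.172232+2·75.145677≈153.084413; next y=3/10·(-46.697021)+1/2·153.084413≈62.533100
n=10: y≈62.533100, sp=-3, e=sp−y≈-65.533100; I≈-54.360867, D=e−e_prev≈-109.230121; u=0·(-65.533100)+1/4·(-54.360867)+2·(-109.230121)≈-232.050459; next y=3/10·62.533100+1/2·(-232.050459)≈-97.265300
n=11: y≈-97.265300, sp=-3, e=sp−y≈94.265300; I≈39.904432, D=e−e_prev≈159.798400; u=0·94.265300+1/4·39.904432+2·159.798400≈329.572907; next y=3/10·(-97.265300)+1/2·329.572907≈135.606864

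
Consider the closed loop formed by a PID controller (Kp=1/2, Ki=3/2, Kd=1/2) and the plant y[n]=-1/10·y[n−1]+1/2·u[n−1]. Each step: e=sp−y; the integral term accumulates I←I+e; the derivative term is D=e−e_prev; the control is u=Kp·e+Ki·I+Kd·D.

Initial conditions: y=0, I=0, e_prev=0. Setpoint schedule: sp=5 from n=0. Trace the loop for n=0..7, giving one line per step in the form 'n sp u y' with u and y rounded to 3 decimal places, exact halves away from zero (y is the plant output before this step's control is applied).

(exact arithmetic carried between steps; '≈' marks a value shown rounded to 6 d.p. or computed from one; I and e_prev carry over from the previous line; the table rounds u and y to 3 d.p., halves away from zero)
n=0: y=0, sp=5, e=sp−y=5; I=5, D=e−e_prev=5; u=1/2·5+3/2·5+1/2·5=12.5; next y=-1/10·0+1/2·12.5=6.25
n=1: y=6.25, sp=5, e=sp−y=-1.25; I=3.75, D=e−e_prev=-6.25; u=1/2·(-1.25)+3/2·3.75+1/2·(-6.25)=1.875; next y=-1/10·6.25+1/2·1.875=0.3125
n=2: y=0.3125, sp=5, e=sp−y=4.6875; I=8.4375, D=e−e_prev=5.9375; u=1/2·4.6875+3/2·8.4375+1/2·5.9375=17.96875; next y=-1/10·0.3125+1/2·17.96875=8.953125
n=3: y=8.953125, sp=5, e=sp−y=-3.953125; I=4.484375, D=e−e_prev=-8.640625; u=1/2·(-3.953125)+3/2·4.484375+1/2·(-8.640625)≈0.429688; next y=-1/10·8.953125+1/2·0.429688≈-0.680469
n=4: y≈-0.680469, sp=5, e=sp−y≈5.680469; I≈10.164844, D=e−e_prev≈9.633594; u=1/2·5.680469+3/2·10.164844+1/2·9.633594≈22.904297; next y=-1/10·(-0.680469)+1/2·22.904297≈11.520195
n=5: y≈11.520195, sp=5, e=sp−y≈-6.520195; I≈3.644648, D=e−e_prev≈-12.200664; u=1/2·(-6.520195)+3/2·3.644648+1/2·(-12.200664)≈-3.893457; next y=-1/10·11.520195+1/2·(-3.893457)≈-3.098748
n=6: y≈-3.098748, sp=5, e=sp−y≈8.098748; I≈11.743396, D=e−e_prev≈14.618943; u=1/2·8.098748+3/2·11.743396+1/2·14.618943≈28.973940; next y=-1/10·(-3.098748)+1/2·28.973940≈14.796845
n=7: y≈14.796845, sp=5, e=sp−y≈-9.796845; I≈1.946551, D=e−e_prev≈-17.895593; u=1/2·(-9.796845)+3/2·1.946551+1/2·(-17.895593)≈-10.926392; next y=-1/10·14.796845+1/2·(-10.926392)≈-6.942880

0 5 12.500 0.000
1 5 1.875 6.250
2 5 17.969 0.313
3 5 0.430 8.953
4 5 22.904 -0.680
5 5 -3.893 11.520
6 5 28.974 -3.099
7 5 -10.926 14.797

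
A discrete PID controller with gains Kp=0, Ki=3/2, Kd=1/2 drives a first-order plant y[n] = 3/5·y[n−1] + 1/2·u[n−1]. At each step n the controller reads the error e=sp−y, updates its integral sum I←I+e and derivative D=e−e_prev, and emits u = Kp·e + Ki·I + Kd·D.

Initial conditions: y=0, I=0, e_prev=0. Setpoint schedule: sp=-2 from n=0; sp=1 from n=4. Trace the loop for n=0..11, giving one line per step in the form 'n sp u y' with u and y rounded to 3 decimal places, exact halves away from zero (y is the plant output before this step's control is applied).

(exact arithmetic carried between steps; '≈' marks a value shown rounded to 6 d.p. or computed from one; I and e_prev carry over from the previous line; the table rounds u and y to 3 d.p., halves away from zero)
n=0: y=0, sp=-2, e=sp−y=-2; I=-2, D=e−e_prev=-2; u=0·(-2)+3/2·(-2)+1/2·(-2)=-4; next y=3/5·0+1/2·(-4)=-2
n=1: y=-2, sp=-2, e=sp−y=0; I=-2, D=e−e_prev=2; u=0·0+3/2·(-2)+1/2·2=-2; next y=3/5·(-2)+1/2·(-2)=-2.2
n=2: y=-2.2, sp=-2, e=sp−y=0.2; I=-1.8, D=e−e_prev=0.2; u=0·0.2+3/2·(-1.8)+1/2·0.2=-2.6; next y=3/5·(-2.2)+1/2·(-2.6)=-2.62
n=3: y=-2.62, sp=-2, e=sp−y=0.62; I=-1.18, D=e−e_prev=0.42; u=0·0.62+3/2·(-1.18)+1/2·0.42=-1.56; next y=3/5·(-2.62)+1/2·(-1.56)=-2.352
n=4: y=-2.352, sp=1, e=sp−y=3.352; I=2.172, D=e−e_prev=2.732; u=0·3.352+3/2·2.172+1/2·2.732=4.624; next y=3/5·(-2.352)+1/2·4.624=0.9008
n=5: y=0.9008, sp=1, e=sp−y=0.0992; I=2.2712, D=e−e_prev=-3.2528; u=0·0.0992+3/2·2.2712+1/2·(-3.2528)=1.7804; next y=3/5·0.9008+1/2·1.7804=1.43068
n=6: y=1.43068, sp=1, e=sp−y=-0.43068; I=1.84052, D=e−e_prev=-0.52988; u=0·(-0.43068)+3/2·1.84052+1/2·(-0.52988)=2.49584; next y=3/5·1.43068+1/2·2.49584=2.106328
n=7: y=2.106328, sp=1, e=sp−y=-1.106328; I=0.734192, D=e−e_prev=-0.675648; u=0·(-1.106328)+3/2·0.734192+1/2·(-0.675648)=0.763464; next y=3/5·2.106328+1/2·0.763464≈1.645529
n=8: y≈1.645529, sp=1, e=sp−y≈-0.645529; I≈0.088663, D=e−e_prev≈0.460799; u=0·(-0.645529)+3/2·0.088663+1/2·0.460799≈0.363394; next y=3/5·1.645529+1/2·0.363394≈1.169014
n=9: y≈1.169014, sp=1, e=sp−y≈-0.169014; I≈-0.080351, D=e−e_prev≈0.476514; u=0·(-0.169014)+3/2·(-0.080351)+1/2·0.476514≈0.117730; next y=3/5·1.169014+1/2·0.117730≈0.760274
n=10: y≈0.760274, sp=1, e=sp−y≈0.239726; I≈0.159375, D=e−e_prev≈0.408741; u=0·0.239726+3/2·0.159375+1/2·0.408741≈0.443433; next y=3/5·0.760274+1/2·0.443433≈0.677881
n=11: y≈0.677881, sp=1, e=sp−y≈0.322119; I≈0.481494, D=e−e_prev≈0.082393; u=0·0.322119+3/2·0.481494+1/2·0.082393≈0.763438; next y=3/5·0.677881+1/2·0.763438≈0.788447

0 -2 -4.000 0.000
1 -2 -2.000 -2.000
2 -2 -2.600 -2.200
3 -2 -1.560 -2.620
4 1 4.624 -2.352
5 1 1.780 0.901
6 1 2.496 1.431
7 1 0.763 2.106
8 1 0.363 1.646
9 1 0.118 1.169
10 1 0.443 0.760
11 1 0.763 0.678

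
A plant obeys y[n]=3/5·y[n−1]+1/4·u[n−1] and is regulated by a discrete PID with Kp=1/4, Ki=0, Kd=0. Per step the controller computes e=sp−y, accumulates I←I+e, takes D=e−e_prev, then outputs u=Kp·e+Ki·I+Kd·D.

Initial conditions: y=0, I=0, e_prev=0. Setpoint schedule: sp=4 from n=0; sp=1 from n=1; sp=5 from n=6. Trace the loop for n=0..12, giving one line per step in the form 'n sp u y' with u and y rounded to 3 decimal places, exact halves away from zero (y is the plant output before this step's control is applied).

0 4 1.000 0.000
1 1 0.188 0.250
2 1 0.201 0.197
3 1 0.208 0.168
4 1 0.212 0.153
5 1 0.214 0.145
6 5 1.215 0.140
7 5 1.153 0.388
8 5 1.120 0.521
9 5 1.102 0.593
10 5 1.092 0.631
11 5 1.087 0.652
12 5 1.084 0.663

(exact arithmetic carried between steps; '≈' marks a value shown rounded to 6 d.p. or computed from one; I and e_prev carry over from the previous line; the table rounds u and y to 3 d.p., halves away from zero)
n=0: y=0, sp=4, e=sp−y=4; I=4, D=e−e_prev=4; u=1/4·4+0·4+0·4=1; next y=3/5·0+1/4·1=0.25
n=1: y=0.25, sp=1, e=sp−y=0.75; I=4.75, D=e−e_prev=-3.25; u=1/4·0.75+0·4.75+0·(-3.25)=0.1875; next y=3/5·0.25+1/4·0.1875=0.196875
n=2: y=0.196875, sp=1, e=sp−y=0.803125; I=5.553125, D=e−e_prev=0.053125; u=1/4·0.803125+0·5.553125+0·0.053125≈0.200781; next y=3/5·0.196875+1/4·0.200781≈0.168320
n=3: y≈0.168320, sp=1, e=sp−y≈0.831680; I≈6.384805, D=e−e_prev≈0.028555; u=1/4·0.831680+0·6.384805+0·0.028555≈0.207920; next y=3/5·0.168320+1/4·0.207920≈0.152972
n=4: y≈0.152972, sp=1, e=sp−y≈0.847028; I≈7.231833, D=e−e_prev≈0.015348; u=1/4·0.847028+0·7.231833+0·0.015348≈0.211757; next y=3/5·0.152972+1/4·0.211757≈0.144723
n=5: y≈0.144723, sp=1, e=sp−y≈0.855277; I≈8.087110, D=e−e_prev≈0.008250; u=1/4·0.855277+0·8.087110+0·0.008250≈0.213819; next y=3/5·0.144723+1/4·0.213819≈0.140288
n=6: y≈0.140288, sp=5, e=sp−y≈4.859712; I≈12.946822, D=e−e_prev≈4.004434; u=1/4·4.859712+0·12.946822+0·4.004434≈1.214928; next y=3/5·0.140288+1/4·1.214928≈0.387905
n=7: y≈0.387905, sp=5, e=sp−y≈4.612095; I≈17.558917, D=e−e_prev≈-0.247617; u=1/4·4.612095+0·17.558917+0·(-0.247617)≈1.153024; next y=3/5·0.387905+1/4·1.153024≈0.520999
n=8: y≈0.520999, sp=5, e=sp−y≈4.479001; I≈22.037918, D=e−e_prev≈-0.133094; u=1/4·4.479001+0·22.037918+0·(-0.133094)≈1.119750; next y=3/5·0.520999+1/4·1.119750≈0.592537
n=9: y≈0.592537, sp=5, e=sp−y≈4.407463; I≈26.445381, D=e−e_prev≈-0.071538; u=1/4·4.407463+0·26.445381+0·(-0.071538)≈1.101866; next y=3/5·0.592537+1/4·1.101866≈0.630989
n=10: y≈0.630989, sp=5, e=sp−y≈4.369011; I≈30.814392, D=e−e_prev≈-0.038452; u=1/4·4.369011+0·30.814392+0·(-0.038452)≈1.092253; next y=3/5·0.630989+1/4·1.092253≈0.651656
n=11: y≈0.651656, sp=5, e=sp−y≈4.348344; I≈35.162736, D=e−e_prev≈-0.020668; u=1/4·4.348344+0·35.162736+0·(-0.020668)≈1.087086; next y=3/5·0.651656+1/4·1.087086≈0.662765
n=12: y≈0.662765, sp=5, e=sp−y≈4.337235; I≈39.499970, D=e−e_prev≈-0.011109; u=1/4·4.337235+0·39.499970+0·(-0.011109)≈1.084309; next y=3/5·0.662765+1/4·1.084309≈0.668736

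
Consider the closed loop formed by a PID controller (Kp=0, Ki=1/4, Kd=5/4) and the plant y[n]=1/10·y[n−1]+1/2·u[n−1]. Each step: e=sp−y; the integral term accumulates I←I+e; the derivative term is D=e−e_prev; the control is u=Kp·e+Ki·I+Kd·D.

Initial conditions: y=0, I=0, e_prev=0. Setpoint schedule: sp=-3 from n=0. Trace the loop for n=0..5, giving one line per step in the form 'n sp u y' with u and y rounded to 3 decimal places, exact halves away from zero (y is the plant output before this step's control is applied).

0 -3 -4.500 0.000
1 -3 1.875 -2.250
2 -3 -5.569 0.713
3 -3 2.345 -2.713
4 -3 -7.430 0.901
5 -3 2.901 -3.625

(exact arithmetic carried between steps; '≈' marks a value shown rounded to 6 d.p. or computed from one; I and e_prev carry over from the previous line; the table rounds u and y to 3 d.p., halves away from zero)
n=0: y=0, sp=-3, e=sp−y=-3; I=-3, D=e−e_prev=-3; u=0·(-3)+1/4·(-3)+5/4·(-3)=-4.5; next y=1/10·0+1/2·(-4.5)=-2.25
n=1: y=-2.25, sp=-3, e=sp−y=-0.75; I=-3.75, D=e−e_prev=2.25; u=0·(-0.75)+1/4·(-3.75)+5/4·2.25=1.875; next y=1/10·(-2.25)+1/2·1.875=0.7125
n=2: y=0.7125, sp=-3, e=sp−y=-3.7125; I=-7.4625, D=e−e_prev=-2.9625; u=0·(-3.7125)+1/4·(-7.4625)+5/4·(-2.9625)=-5.56875; next y=1/10·0.7125+1/2·(-5.56875)=-2.713125
n=3: y=-2.713125, sp=-3, e=sp−y=-0.286875; I=-7.749375, D=e−e_prev=3.425625; u=0·(-0.286875)+1/4·(-7.749375)+5/4·3.425625≈2.344688; next y=1/10·(-2.713125)+1/2·2.344688≈0.901031
n=4: y≈0.901031, sp=-3, e=sp−y≈-3.901031; I≈-11.650406, D=e−e_prev≈-3.614156; u=0·(-3.901031)+1/4·(-11.650406)+5/4·(-3.614156)≈-7.430297; next y=1/10·0.901031+1/2·(-7.430297)≈-3.625045
n=5: y≈-3.625045, sp=-3, e=sp−y≈0.625045; I≈-11.025361, D=e−e_prev≈4.526077; u=0·0.625045+1/4·(-11.025361)+5/4·4.526077≈2.901255; next y=1/10·(-3.625045)+1/2·2.901255≈1.088123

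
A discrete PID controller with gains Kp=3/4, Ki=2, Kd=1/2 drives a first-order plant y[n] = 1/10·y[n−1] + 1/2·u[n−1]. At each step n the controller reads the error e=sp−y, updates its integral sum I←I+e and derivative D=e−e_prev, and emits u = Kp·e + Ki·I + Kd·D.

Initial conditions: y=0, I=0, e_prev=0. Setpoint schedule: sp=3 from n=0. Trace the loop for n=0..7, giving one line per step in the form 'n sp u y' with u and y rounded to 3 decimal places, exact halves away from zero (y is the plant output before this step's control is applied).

0 3 9.750 0.000
1 3 -1.594 4.875
2 3 13.943 -0.309
3 3 -5.593 6.941
4 3 19.540 -2.102
5 3 -12.679 9.560
6 3 28.598 -5.383
7 3 -24.325 13.761

(exact arithmetic carried between steps; '≈' marks a value shown rounded to 6 d.p. or computed from one; I and e_prev carry over from the previous line; the table rounds u and y to 3 d.p., halves away from zero)
n=0: y=0, sp=3, e=sp−y=3; I=3, D=e−e_prev=3; u=3/4·3+2·3+1/2·3=9.75; next y=1/10·0+1/2·9.75=4.875
n=1: y=4.875, sp=3, e=sp−y=-1.875; I=1.125, D=e−e_prev=-4.875; u=3/4·(-1.875)+2·1.125+1/2·(-4.875)=-1.59375; next y=1/10·4.875+1/2·(-1.59375)=-0.309375
n=2: y=-0.309375, sp=3, e=sp−y=3.309375; I=4.434375, D=e−e_prev=5.184375; u=3/4·3.309375+2·4.434375+1/2·5.184375≈13.942969; next y=1/10·(-0.309375)+1/2·13.942969≈6.940547
n=3: y≈6.940547, sp=3, e=sp−y≈-3.940547; I≈0.493828, D=e−e_prev≈-7.249922; u=3/4·(-3.940547)+2·0.493828+1/2·(-7.249922)≈-5.592715; next y=1/10·6.940547+1/2·(-5.592715)≈-2.102303
n=4: y≈-2.102303, sp=3, e=sp−y≈5.102303; I≈5.596131, D=e−e_prev≈9.042850; u=3/4·5.102303+2·5.596131+1/2·9.042850≈19.540414; next y=1/10·(-2.102303)+1/2·19.540414≈9.559977
n=5: y≈9.559977, sp=3, e=sp−y≈-6.559977; I≈-0.963846, D=e−e_prev≈-11.662279; u=3/4·(-6.559977)+2·(-0.963846)+1/2·(-11.662279)≈-12.678813; next y=1/10·9.559977+1/2·(-12.678813)≈-5.383409
n=6: y≈-5.383409, sp=3, e=sp−y≈8.383409; I≈7.419563, D=e−e_prev≈14.943386; u=3/4·8.383409+2·7.419563+1/2·14.943386≈28.598376; next y=1/10·(-5.383409)+1/2·28.598376≈13.760847
n=7: y≈13.760847, sp=3, e=sp−y≈-10.760847; I≈-3.341284, D=e−e_prev≈-19.144256; u=3/4·(-10.760847)+2·(-3.341284)+1/2·(-19.144256)≈-24.325331; next y=1/10·13.760847+1/2·(-24.325331)≈-10.786581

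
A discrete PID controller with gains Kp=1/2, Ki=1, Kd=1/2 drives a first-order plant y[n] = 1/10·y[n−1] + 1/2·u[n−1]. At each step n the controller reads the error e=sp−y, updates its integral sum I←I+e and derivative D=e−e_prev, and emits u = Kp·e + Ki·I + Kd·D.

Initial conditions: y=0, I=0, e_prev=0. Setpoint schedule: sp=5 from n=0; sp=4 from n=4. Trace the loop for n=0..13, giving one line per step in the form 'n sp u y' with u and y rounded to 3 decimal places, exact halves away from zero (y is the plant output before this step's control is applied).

0 5 10.000 0.000
1 5 2.500 5.000
2 5 11.500 1.750
3 5 4.775 5.925
4 4 9.828 2.980
5 4 5.412 5.212
6 4 9.285 3.227
7 4 5.589 4.965
8 4 8.841 3.291
9 4 5.796 4.750
10 4 8.529 3.373
11 4 6.010 4.602
12 4 8.296 3.465
13 4 6.204 4.495

(exact arithmetic carried between steps; '≈' marks a value shown rounded to 6 d.p. or computed from one; I and e_prev carry over from the previous line; the table rounds u and y to 3 d.p., halves away from zero)
n=0: y=0, sp=5, e=sp−y=5; I=5, D=e−e_prev=5; u=1/2·5+1·5+1/2·5=10; next y=1/10·0+1/2·10=5
n=1: y=5, sp=5, e=sp−y=0; I=5, D=e−e_prev=-5; u=1/2·0+1·5+1/2·(-5)=2.5; next y=1/10·5+1/2·2.5=1.75
n=2: y=1.75, sp=5, e=sp−y=3.25; I=8.25, D=e−e_prev=3.25; u=1/2·3.25+1·8.25+1/2·3.25=11.5; next y=1/10·1.75+1/2·11.5=5.925
n=3: y=5.925, sp=5, e=sp−y=-0.925; I=7.325, D=e−e_prev=-4.175; u=1/2·(-0.925)+1·7.325+1/2·(-4.175)=4.775; next y=1/10·5.925+1/2·4.775=2.98
n=4: y=2.98, sp=4, e=sp−y=1.02; I=8.345, D=e−e_prev=1.945; u=1/2·1.02+1·8.345+1/2·1.945=9.8275; next y=1/10·2.98+1/2·9.8275=5.21175
n=5: y=5.21175, sp=4, e=sp−y=-1.21175; I=7.13325, D=e−e_prev=-2.23175; u=1/2·(-1.21175)+1·7.13325+1/2·(-2.23175)=5.4115; next y=1/10·5.21175+1/2·5.4115=3.226925
n=6: y=3.226925, sp=4, e=sp−y=0.773075; I=7.906325, D=e−e_prev=1.984825; u=1/2·0.773075+1·7.906325+1/2·1.984825=9.285275; next y=1/10·3.226925+1/2·9.285275=4.96533
n=7: y=4.96533, sp=4, e=sp−y=-0.96533; I=6.940995, D=e−e_prev=-1.738405; u=1/2·(-0.96533)+1·6.940995+1/2·(-1.738405)≈5.589128; next y=1/10·4.96533+1/2·5.589128≈3.291097
n=8: y≈3.291097, sp=4, e=sp−y≈0.708903; I≈7.649898, D=e−e_prev≈1.674233; u=1/2·0.708903+1·7.649898+1/2·1.674233≈8.841467; next y=1/10·3.291097+1/2·8.841467≈4.749843
n=9: y≈4.749843, sp=4, e=sp−y≈-0.749843; I≈6.900055, D=e−e_prev≈-1.458746; u=1/2·(-0.749843)+1·6.900055+1/2·(-1.458746)≈5.795761; next y=1/10·4.749843+1/2·5.795761≈3.372865
n=10: y≈3.372865, sp=4, e=sp−y≈0.627135; I≈7.527191, D=e−e_prev≈1.376978; u=1/2·0.627135+1·7.527191+1/2·1.376978≈8.529247; next y=1/10·3.372865+1/2·8.529247≈4.601910
n=11: y≈4.601910, sp=4, e=sp−y≈-0.601910; I≈6.925280, D=e−e_prev≈-1.229046; u=1/2·(-0.601910)+1·6.925280+1/2·(-1.229046)≈6.009803; next y=1/10·4.601910+1/2·6.009803≈3.465092
n=12: y≈3.465092, sp=4, e=sp−y≈0.534908; I≈7.460188, D=e−e_prev≈1.136818; u=1/2·0.534908+1·7.460188+1/2·1.136818≈8.296051; next y=1/10·3.465092+1/2·8.296051≈4.494535
n=13: y≈4.494535, sp=4, e=sp−y≈-0.494535; I≈6.965653, D=e−e_prev≈-1.029442; u=1/2·(-0.494535)+1·6.965653+1/2·(-1.029442)≈6.203665; next y=1/10·4.494535+1/2·6.203665≈3.551286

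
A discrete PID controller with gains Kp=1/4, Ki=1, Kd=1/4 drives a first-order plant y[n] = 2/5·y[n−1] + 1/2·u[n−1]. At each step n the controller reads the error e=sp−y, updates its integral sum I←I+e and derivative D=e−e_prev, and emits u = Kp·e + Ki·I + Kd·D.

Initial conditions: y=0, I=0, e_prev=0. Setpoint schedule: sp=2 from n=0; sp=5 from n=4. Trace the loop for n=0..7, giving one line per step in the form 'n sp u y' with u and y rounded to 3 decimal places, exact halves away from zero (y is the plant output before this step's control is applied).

(exact arithmetic carried between steps; '≈' marks a value shown rounded to 6 d.p. or computed from one; I and e_prev carry over from the previous line; the table rounds u and y to 3 d.p., halves away from zero)
n=0: y=0, sp=2, e=sp−y=2; I=2, D=e−e_prev=2; u=1/4·2+1·2+1/4·2=3; next y=2/5·0+1/2·3=1.5
n=1: y=1.5, sp=2, e=sp−y=0.5; I=2.5, D=e−e_prev=-1.5; u=1/4·0.5+1·2.5+1/4·(-1.5)=2.25; next y=2/5·1.5+1/2·2.25=1.725
n=2: y=1.725, sp=2, e=sp−y=0.275; I=2.775, D=e−e_prev=-0.225; u=1/4·0.275+1·2.775+1/4·(-0.225)=2.7875; next y=2/5·1.725+1/2·2.7875=2.08375
n=3: y=2.08375, sp=2, e=sp−y=-0.08375; I=2.69125, D=e−e_prev=-0.35875; u=1/4·(-0.08375)+1·2.69125+1/4·(-0.35875)=2.580625; next y=2/5·2.08375+1/2·2.580625≈2.123813
n=4: y≈2.123813, sp=5, e=sp−y≈2.876188; I≈5.567438, D=e−e_prev≈2.959938; u=1/4·2.876188+1·5.567438+1/4·2.959938≈7.026469; next y=2/5·2.123813+1/2·7.026469≈4.362759
n=5: y≈4.362759, sp=5, e=sp−y≈0.637241; I≈6.204678, D=e−e_prev≈-2.238947; u=1/4·0.637241+1·6.204678+1/4·(-2.238947)≈5.804252; next y=2/5·4.362759+1/2·5.804252≈4.647230
n=6: y≈4.647230, sp=5, e=sp−y≈0.352770; I≈6.557449, D=e−e_prev≈-0.284470; u=1/4·0.352770+1·6.557449+1/4·(-0.284470)≈6.574524; next y=2/5·4.647230+1/2·6.574524≈5.146154
n=7: y≈5.146154, sp=5, e=sp−y≈-0.146154; I≈6.411295, D=e−e_prev≈-0.498924; u=1/4·(-0.146154)+1·6.411295+1/4·(-0.498924)≈6.250026; next y=2/5·5.146154+1/2·6.250026≈5.183474

0 2 3.000 0.000
1 2 2.250 1.500
2 2 2.788 1.725
3 2 2.581 2.084
4 5 7.026 2.124
5 5 5.804 4.363
6 5 6.575 4.647
7 5 6.250 5.146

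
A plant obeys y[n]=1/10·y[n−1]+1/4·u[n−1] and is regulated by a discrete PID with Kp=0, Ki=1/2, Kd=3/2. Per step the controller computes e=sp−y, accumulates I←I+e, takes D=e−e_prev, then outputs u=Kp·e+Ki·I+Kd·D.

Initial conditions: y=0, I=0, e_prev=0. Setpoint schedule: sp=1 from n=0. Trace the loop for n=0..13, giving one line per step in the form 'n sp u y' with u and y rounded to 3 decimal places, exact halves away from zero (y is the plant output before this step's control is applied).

0 1 2.000 0.000
1 1 0.000 0.500
2 1 1.900 0.050
3 1 0.840 0.480
4 1 2.189 0.258
5 1 1.597 0.573
6 1 2.516 0.457
7 1 2.177 0.675
8 1 2.793 0.612
9 1 2.597 0.759
10 1 3.007 0.725
11 1 2.895 0.824
12 1 3.168 0.806
13 1 3.105 0.873

(exact arithmetic carried between steps; '≈' marks a value shown rounded to 6 d.p. or computed from one; I and e_prev carry over from the previous line; the table rounds u and y to 3 d.p., halves away from zero)
n=0: y=0, sp=1, e=sp−y=1; I=1, D=e−e_prev=1; u=0·1+1/2·1+3/2·1=2; next y=1/10·0+1/4·2=0.5
n=1: y=0.5, sp=1, e=sp−y=0.5; I=1.5, D=e−e_prev=-0.5; u=0·0.5+1/2·1.5+3/2·(-0.5)=0; next y=1/10·0.5+1/4·0=0.05
n=2: y=0.05, sp=1, e=sp−y=0.95; I=2.45, D=e−e_prev=0.45; u=0·0.95+1/2·2.45+3/2·0.45=1.9; next y=1/10·0.05+1/4·1.9=0.48
n=3: y=0.48, sp=1, e=sp−y=0.52; I=2.97, D=e−e_prev=-0.43; u=0·0.52+1/2·2.97+3/2·(-0.43)=0.84; next y=1/10·0.48+1/4·0.84=0.258
n=4: y=0.258, sp=1, e=sp−y=0.742; I=3.712, D=e−e_prev=0.222; u=0·0.742+1/2·3.712+3/2·0.222=2.189; next y=1/10·0.258+1/4·2.189=0.57305
n=5: y=0.57305, sp=1, e=sp−y=0.42695; I=4.13895, D=e−e_prev=-0.31505; u=0·0.42695+1/2·4.13895+3/2·(-0.31505)=1.5969; next y=1/10·0.57305+1/4·1.5969=0.45653
n=6: y=0.45653, sp=1, e=sp−y=0.54347; I=4.68242, D=e−e_prev=0.11652; u=0·0.54347+1/2·4.68242+3/2·0.11652=2.51599; next y=1/10·0.45653+1/4·2.51599≈0.674651
n=7: y≈0.674651, sp=1, e=sp−y≈0.325350; I≈5.007770, D=e−e_prev≈-0.218121; u=0·0.325350+1/2·5.007770+3/2·(-0.218121)≈2.176704; next y=1/10·0.674651+1/4·2.176704≈0.611641
n=8: y≈0.611641, sp=1, e=sp−y≈0.388359; I≈5.396128, D=e−e_prev≈0.063009; u=0·0.388359+1/2·5.396128+3/2·0.063009≈2.792578; next y=1/10·0.611641+1/4·2.792578≈0.759309
n=9: y≈0.759309, sp=1, e=sp−y≈0.240691; I≈5.636820, D=e−e_prev≈-0.147668; u=0·0.240691+1/2·5.636820+3/2·(-0.147668)≈2.596908; next y=1/10·0.759309+1/4·2.596908≈0.725158
n=10: y≈0.725158, sp=1, e=sp−y≈0.274842; I≈5.911662, D=e−e_prev≈0.034151; u=0·0.274842+1/2·5.911662+3/2·0.034151≈3.007057; next y=1/10·0.725158+1/4·3.007057≈0.824280
n=11: y≈0.824280, sp=1, e=sp−y≈0.175720; I≈6.087382, D=e−e_prev≈-0.099122; u=0·0.175720+1/2·6.087382+3/2·(-0.099122)≈2.895008; next y=1/10·0.824280+1/4·2.895008≈0.806180
n=12: y≈0.806180, sp=1, e=sp−y≈0.193820; I≈6.281202, D=e−e_prev≈0.018100; u=0·0.193820+1/2·6.281202+3/2·0.018100≈3.167751; next y=1/10·0.806180+1/4·3.167751≈0.872556
n=13: y≈0.872556, sp=1, e=sp−y≈0.127444; I≈6.408646, D=e−e_prev≈-0.066376; u=0·0.127444+1/2·6.408646+3/2·(-0.066376)≈3.104759; next y=1/10·0.872556+1/4·3.104759≈0.863445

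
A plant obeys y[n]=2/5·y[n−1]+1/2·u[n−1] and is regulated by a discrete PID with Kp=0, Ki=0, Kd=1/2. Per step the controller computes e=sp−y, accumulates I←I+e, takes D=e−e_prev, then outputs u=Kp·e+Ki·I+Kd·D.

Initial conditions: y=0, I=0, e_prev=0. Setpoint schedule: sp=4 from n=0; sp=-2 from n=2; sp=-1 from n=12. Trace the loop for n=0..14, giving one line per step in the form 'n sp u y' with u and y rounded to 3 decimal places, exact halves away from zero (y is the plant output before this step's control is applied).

0 4 2.000 0.000
1 4 -0.500 1.000
2 -2 -2.575 0.150
3 -2 0.689 -1.228
4 -2 -0.540 -0.147
5 -2 0.091 -0.329
6 -2 -0.121 -0.086
7 -2 0.005 -0.095
8 -2 -0.030 -0.036
9 -2 -0.003 -0.029
10 -2 -0.008 -0.013
11 -2 -0.002 -0.009
12 -1 0.498 -0.005
13 -1 -0.126 0.247
14 -1 0.106 0.036

(exact arithmetic carried between steps; '≈' marks a value shown rounded to 6 d.p. or computed from one; I and e_prev carry over from the previous line; the table rounds u and y to 3 d.p., halves away from zero)
n=0: y=0, sp=4, e=sp−y=4; I=4, D=e−e_prev=4; u=0·4+0·4+1/2·4=2; next y=2/5·0+1/2·2=1
n=1: y=1, sp=4, e=sp−y=3; I=7, D=e−e_prev=-1; u=0·3+0·7+1/2·(-1)=-0.5; next y=2/5·1+1/2·(-0.5)=0.15
n=2: y=0.15, sp=-2, e=sp−y=-2.15; I=4.85, D=e−e_prev=-5.15; u=0·(-2.15)+0·4.85+1/2·(-5.15)=-2.575; next y=2/5·0.15+1/2·(-2.575)=-1.2275
n=3: y=-1.2275, sp=-2, e=sp−y=-0.7725; I=4.0775, D=e−e_prev=1.3775; u=0·(-0.7725)+0·4.0775+1/2·1.3775=0.68875; next y=2/5·(-1.2275)+1/2·0.68875=-0.146625
n=4: y=-0.146625, sp=-2, e=sp−y=-1.853375; I=2.224125, D=e−e_prev=-1.080875; u=0·(-1.853375)+0·2.224125+1/2·(-1.080875)≈-0.540438; next y=2/5·(-0.146625)+1/2·(-0.540438)≈-0.328869
n=5: y≈-0.328869, sp=-2, e=sp−y≈-1.671131; I≈0.552994, D=e−e_prev≈0.182244; u=0·(-1.671131)+0·0.552994+1/2·0.182244≈0.091122; next y=2/5·(-0.328869)+1/2·0.091122≈-0.085987
n=6: y≈-0.085987, sp=-2, e=sp−y≈-1.914013; I≈-1.361020, D=e−e_prev≈-0.242882; u=0·(-1.914013)+0·(-1.361020)+1/2·(-0.242882)≈-0.121441; next y=2/5·(-0.085987)+1/2·(-0.121441)≈-0.095115
n=7: y≈-0.095115, sp=-2, e=sp−y≈-1.904885; I≈-3.265905, D=e−e_prev≈0.009129; u=0·(-1.904885)+0·(-3.265905)+1/2·0.009129≈0.004564; next y=2/5·(-0.095115)+1/2·0.004564≈-0.035764
n=8: y≈-0.035764, sp=-2, e=sp−y≈-1.964236; I≈-5.230141, D=e−e_prev≈-0.059351; u=0·(-1.964236)+0·(-5.230141)+1/2·(-0.059351)≈-0.029676; next y=2/5·(-0.035764)+1/2·(-0.029676)≈-0.029143
n=9: y≈-0.029143, sp=-2, e=sp−y≈-1.970857; I≈-7.200997, D=e−e_prev≈-0.006621; u=0·(-1.970857)+0·(-7.200997)+1/2·(-0.006621)≈-0.003310; next y=2/5·(-0.029143)+1/2·(-0.003310)≈-0.013312
n=10: y≈-0.013312, sp=-2, e=sp−y≈-1.986688; I≈-9.187685, D=e−e_prev≈-0.015831; u=0·(-1.986688)+0·(-9.187685)+1/2·(-0.015831)≈-0.007915; next y=2/5·(-0.013312)+1/2·(-0.007915)≈-0.009283
n=11: y≈-0.009283, sp=-2, e=sp−y≈-1.990717; I≈-11.178402, D=e−e_prev≈-0.004030; u=0·(-1.990717)+0·(-11.178402)+1/2·(-0.004030)≈-0.002015; next y=2/5·(-0.009283)+1/2·(-0.002015)≈-0.004721
n=12: y≈-0.004721, sp=-1, e=sp−y≈-0.995279; I≈-12.173681, D=e−e_prev≈0.995438; u=0·(-0.995279)+0·(-12.173681)+1/2·0.995438≈0.497719; next y=2/5·(-0.004721)+1/2·0.497719≈0.246971
n=13: y≈0.246971, sp=-1, e=sp−y≈-1.246971; I≈-13.420653, D=e−e_prev≈-0.251692; u=0·(-1.246971)+0·(-13.420653)+1/2·(-0.251692)≈-0.125846; next y=2/5·0.246971+1/2·(-0.125846)≈0.035866
n=14: y≈0.035866, sp=-1, e=sp−y≈-1.035866; I≈-14.456518, D=e−e_prev≈0.211106; u=0·(-1.035866)+0·(-14.456518)+1/2·0.211106≈0.105553; next y=2/5·0.035866+1/2·0.105553≈0.067123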